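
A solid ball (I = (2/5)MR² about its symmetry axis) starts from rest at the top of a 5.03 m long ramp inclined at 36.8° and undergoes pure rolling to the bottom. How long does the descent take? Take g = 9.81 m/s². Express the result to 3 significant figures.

t ≈ 1.55 s

Here I = (2/5)MR², so the shape factor k = I/(MR²) = 0.4.
Newton's second law down the slope: Mg sinθ − f = Ma. The torque equation fR = Iα (with α = a/R) gives f = kMa.
Hence a = g sinθ/(1+k) = 9.81×sin36.8°/1.4 = 4.197 m/s².
With constant a from rest, t = √(2L/a) = √(2·5.03/4.197) ≈ 1.55 s.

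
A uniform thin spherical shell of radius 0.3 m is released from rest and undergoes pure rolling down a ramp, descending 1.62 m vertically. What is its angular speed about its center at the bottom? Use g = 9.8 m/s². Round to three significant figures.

Here I = (2/3)MR², so the shape factor k = I/(MR²) = 2/3.
Rolling without slipping gives ω = v/R, so the total kinetic energy is ½Mv² + ½Iω² = ½(1+k)Mv² = (5/6)Mv².
Energy conservation Mgh = ½(1+k)Mv² gives v = √(2gh/(1+k)) = √(2 × 9.8 × 1.62 / 1.667) = 4.365 m/s.
Then ω = v/R = 4.365 / 0.3 ≈ 14.5 rad/s.

ω ≈ 14.5 rad/s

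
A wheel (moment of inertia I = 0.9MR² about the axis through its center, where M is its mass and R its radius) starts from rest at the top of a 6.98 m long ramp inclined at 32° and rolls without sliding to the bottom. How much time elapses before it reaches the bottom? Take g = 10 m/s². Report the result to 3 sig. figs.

For this body I = 0.9MR², i.e. k = I/(MR²) = 0.9.
Along the incline Mg sinθ − f = Ma, and torque about the center fR = Iα = kMR²(a/R) gives f = kMa.
Hence a = g sinθ/(1+k) = 10×sin32°/1.9 = 2.789 m/s².
With constant a from rest, t = √(2L/a) = √(2·6.98/2.789) ≈ 2.24 s.

t ≈ 2.24 s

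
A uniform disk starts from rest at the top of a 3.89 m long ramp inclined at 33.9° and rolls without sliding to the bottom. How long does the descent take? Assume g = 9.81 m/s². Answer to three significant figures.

t ≈ 1.46 s

The moment of inertia is (1/2)MR², giving k ≡ I/(MR²) = 0.5.
Along the incline Mg sinθ − f = Ma, and torque about the center fR = Iα = kMR²(a/R) gives f = kMa.
Hence a = g sinθ/(1+k) = 9.81×sin33.9°/1.5 = 3.648 m/s².
With constant a from rest, t = √(2L/a) = √(2·3.89/3.648) ≈ 1.46 s.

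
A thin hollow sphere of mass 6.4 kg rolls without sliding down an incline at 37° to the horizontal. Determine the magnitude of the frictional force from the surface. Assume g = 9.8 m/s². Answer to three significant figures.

f ≈ 15.1 N

Here I = (2/3)MR², so the shape factor k = I/(MR²) = 2/3.
Newton's second law down the slope: Mg sinθ − f = Ma. The torque equation fR = Iα (with α = a/R) gives f = kMa.
Combining, a = g sinθ/(1+k) and f = kMa = kMg sinθ/(1+k).
f = (2/3) × 6.4 × 9.8 × sin37° / 1.667 ≈ 15.1 N.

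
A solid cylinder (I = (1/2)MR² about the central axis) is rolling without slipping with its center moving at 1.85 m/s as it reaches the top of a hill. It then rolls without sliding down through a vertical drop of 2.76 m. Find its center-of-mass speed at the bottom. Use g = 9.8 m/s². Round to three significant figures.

v ≈ 6.28 m/s

The moment of inertia is (1/2)MR², giving k ≡ I/(MR²) = 0.5.
The rolling condition ω = v/R makes the rotational term ½I(v/R)² = ½kMv², so KE_total = ½(1+k)Mv² = (3/4)Mv².
Conserving energy between top and bottom: (3/4)Mv² = (3/4)Mv₀² + Mgh, hence v² = v₀² + 2gh/(1+k).
v = √(1.85² + 2×9.8×2.76/1.5) = √39.49 ≈ 6.28 m/s.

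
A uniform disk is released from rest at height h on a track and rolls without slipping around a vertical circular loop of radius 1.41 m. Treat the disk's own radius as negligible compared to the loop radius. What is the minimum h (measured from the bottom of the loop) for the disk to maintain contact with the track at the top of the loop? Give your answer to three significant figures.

h_min ≈ 3.88 m

For this body I = (1/2)MR², i.e. k = I/(MR²) = 0.5.
At the top, contact is just lost when gravity alone supplies the centripetal force: Mg = Mv_top²/r, i.e. v_top² = gr.
With ω = v/R, the kinetic energy at speed v is ½(1+k)Mv² = (3/4)Mv².
Energy conservation from release (height h) to the top (height 2r): Mgh = Mg(2r) + (3/4)M·gr.
Thus h_min = 2r + (1+k)r/2 = r(2 + 1.5/2) = 1.41 × 2.75 ≈ 3.88 m.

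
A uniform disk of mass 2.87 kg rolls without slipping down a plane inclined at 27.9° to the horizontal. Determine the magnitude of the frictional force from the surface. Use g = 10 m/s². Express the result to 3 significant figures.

f ≈ 4.48 N

Here I = (1/2)MR², so the shape factor k = I/(MR²) = 0.5.
Along the incline Mg sinθ − f = Ma, and torque about the center fR = Iα = kMR²(a/R) gives f = kMa.
Combining, a = g sinθ/(1+k) and f = kMa = kMg sinθ/(1+k).
f = 0.5 × 2.87 × 10 × sin27.9° / 1.5 ≈ 4.48 N.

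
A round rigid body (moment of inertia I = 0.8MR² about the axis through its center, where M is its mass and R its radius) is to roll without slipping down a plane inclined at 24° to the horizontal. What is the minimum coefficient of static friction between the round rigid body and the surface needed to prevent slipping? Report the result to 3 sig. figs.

μ_min ≈ 0.198

The moment of inertia is 0.8MR², giving k ≡ I/(MR²) = 0.8.
Along the incline Mg sinθ − f = Ma, and torque about the center fR = Iα = kMR²(a/R) gives f = kMa.
These give a = g sinθ/(1+k) and the required friction f = kMg sinθ/(1+k).
The normal force is N = Mg cosθ, so μ_min = f/N = k tanθ/(1+k).
μ_min = 0.8 × tan24° / 1.8 ≈ 0.198.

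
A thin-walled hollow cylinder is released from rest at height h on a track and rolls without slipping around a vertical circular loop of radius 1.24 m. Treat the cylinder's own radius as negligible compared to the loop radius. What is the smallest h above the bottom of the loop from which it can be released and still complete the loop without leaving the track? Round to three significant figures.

For this body I = MR², i.e. k = I/(MR²) = 1.
At the top of the loop, the minimum-contact condition is Mg = Mv_top²/r, so v_top² = gr.
With ω = v/R, the kinetic energy at speed v is ½(1+k)Mv² = Mv².
Energy conservation from release (height h) to the top (height 2r): Mgh = Mg(2r) + M·gr.
Thus h_min = 2r + (1+k)r/2 = r(2 + 2/2) = 1.24 × 3 ≈ 3.72 m.

h_min ≈ 3.72 m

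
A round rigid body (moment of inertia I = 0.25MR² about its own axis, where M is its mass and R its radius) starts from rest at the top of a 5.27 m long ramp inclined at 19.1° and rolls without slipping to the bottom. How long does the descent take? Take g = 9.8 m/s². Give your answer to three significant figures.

With I = 0.25MR², the ratio k = I/(MR²) is 0.25.
Translational: Mg sinθ − f = Ma. Rotational about the CM: fR = Iα = kMRa, so f = kMa.
Hence a = g sinθ/(1+k) = 9.8×sin19.1°/1.25 = 2.565 m/s².
With constant a from rest, t = √(2L/a) = √(2·5.27/2.565) ≈ 2.03 s.

t ≈ 2.03 s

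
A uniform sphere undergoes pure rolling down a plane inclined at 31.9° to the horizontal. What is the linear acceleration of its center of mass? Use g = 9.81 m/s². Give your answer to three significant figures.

With I = (2/5)MR², the ratio k = I/(MR²) is 0.4.
Along the incline Mg sinθ − f = Ma, and torque about the center fR = Iα = kMR²(a/R) gives f = kMa.
Eliminating f: Mg sinθ = (1+k)Ma, so a = g sinθ/(1+k) = 9.81 × sin31.9° / 1.4 ≈ 3.70 m/s².

a ≈ 3.70 m/s²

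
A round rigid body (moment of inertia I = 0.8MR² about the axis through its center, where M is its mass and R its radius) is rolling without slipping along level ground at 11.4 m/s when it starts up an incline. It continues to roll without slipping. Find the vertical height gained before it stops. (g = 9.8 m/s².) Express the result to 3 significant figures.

For this body I = 0.8MR², i.e. k = I/(MR²) = 0.8.
Pure rolling means v = ωR; then KE = ½Mv² + ½I(v/R)² = ½(1+k)Mv² = (9/10)Mv².
At the top the kinetic energy is zero, so (9/10)Mv₀² = Mgh.
Thus h = (1+k)v₀²/(2g) = 1.8 × 11.4² / (2 × 9.8) ≈ 11.9 m.

h ≈ 11.9 m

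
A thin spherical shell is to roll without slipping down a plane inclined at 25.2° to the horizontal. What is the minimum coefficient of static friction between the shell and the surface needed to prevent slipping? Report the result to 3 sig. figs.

The moment of inertia is (2/3)MR², giving k ≡ I/(MR²) = 2/3.
Newton's second law down the slope: Mg sinθ − f = Ma. The torque equation fR = Iα (with α = a/R) gives f = kMa.
These give a = g sinθ/(1+k) and the required friction f = kMg sinθ/(1+k).
With N = Mg cosθ, the no-slip condition f ≤ μN gives μ_min = f/N = k tanθ/(1+k).
μ_min = (2/3) × tan25.2° / 1.667 ≈ 0.188.

μ_min ≈ 0.188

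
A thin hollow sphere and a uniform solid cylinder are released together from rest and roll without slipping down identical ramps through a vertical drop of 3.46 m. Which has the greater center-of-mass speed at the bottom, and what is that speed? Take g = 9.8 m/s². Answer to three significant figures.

the uniform solid cylinder, at v ≈ 6.72 m/s

For rolling without slipping, Mgh = ½(1+k)Mv² where k = I/(MR²), so v = √(2gh/(1+k)).
Thin hollow sphere: k = 2/3, giving v = √(2×9.8×3.46/1.667) = 6.379 m/s.
Uniform solid cylinder: k = 0.5, giving v = √(2×9.8×3.46/1.5) = 6.724 m/s.
The smaller k wins: the uniform solid cylinder, at ≈ 6.72 m/s.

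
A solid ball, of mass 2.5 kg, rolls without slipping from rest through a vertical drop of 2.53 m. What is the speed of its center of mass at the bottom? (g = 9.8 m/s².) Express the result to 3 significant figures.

v ≈ 5.95 m/s

With I = (2/5)MR², the ratio k = I/(MR²) is 0.4.
Pure rolling means v = ωR; then KE = ½Mv² + ½I(v/R)² = ½(1+k)Mv² = (7/10)Mv².
Setting Mgh = (7/10)Mv² gives v = √(2gh/(1+k)) = √(2·9.8·2.53/1.4) ≈ 5.95 m/s.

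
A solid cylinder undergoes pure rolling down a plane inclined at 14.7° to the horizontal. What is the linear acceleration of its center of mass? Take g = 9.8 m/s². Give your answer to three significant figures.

With I = (1/2)MR², the ratio k = I/(MR²) is 0.5.
Translational: Mg sinθ − f = Ma. Rotational about the CM: fR = Iα = kMRa, so f = kMa.
Eliminating f: Mg sinθ = (1+k)Ma, so a = g sinθ/(1+k) = 9.8 × sin14.7° / 1.5 ≈ 1.66 m/s².

a ≈ 1.66 m/s²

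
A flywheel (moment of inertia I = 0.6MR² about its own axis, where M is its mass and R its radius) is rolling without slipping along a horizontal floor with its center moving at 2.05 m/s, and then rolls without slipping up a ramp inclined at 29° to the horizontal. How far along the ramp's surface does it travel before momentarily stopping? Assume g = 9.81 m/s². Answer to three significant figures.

For this body I = 0.6MR², i.e. k = I/(MR²) = 0.6.
Pure rolling means v = ωR; then KE = ½Mv² + ½I(v/R)² = ½(1+k)Mv² = (4/5)Mv².
Setting this equal to Mgh gives the vertical rise h = (1+k)v₀²/(2g) = 1.6×2.05²/(2×9.81) = 0.3427 m.
Along the incline, d = h/sinθ = 0.3427/sin29° ≈ 0.707 m.

d ≈ 0.707 m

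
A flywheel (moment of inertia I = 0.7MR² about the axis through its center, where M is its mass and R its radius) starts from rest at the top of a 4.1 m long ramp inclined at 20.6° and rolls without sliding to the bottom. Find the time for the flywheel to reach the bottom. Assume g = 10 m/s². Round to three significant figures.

t ≈ 1.99 s

Here I = 0.7MR², so the shape factor k = I/(MR²) = 0.7.
Newton's second law down the slope: Mg sinθ − f = Ma. The torque equation fR = Iα (with α = a/R) gives f = kMa.
Hence a = g sinθ/(1+k) = 10×sin20.6°/1.7 = 2.07 m/s².
With constant a from rest, t = √(2L/a) = √(2·4.1/2.07) ≈ 1.99 s.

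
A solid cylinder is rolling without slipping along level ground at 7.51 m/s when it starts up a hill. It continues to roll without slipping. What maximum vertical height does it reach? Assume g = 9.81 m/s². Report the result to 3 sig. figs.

The moment of inertia is (1/2)MR², giving k ≡ I/(MR²) = 0.5.
The rolling condition ω = v/R makes the rotational term ½I(v/R)² = ½kMv², so KE_total = ½(1+k)Mv² = (3/4)Mv².
All of this converts to potential energy at the highest point: (3/4)Mv₀² = Mgh.
Thus h = (1+k)v₀²/(2g) = 1.5 × 7.51² / (2 × 9.81) ≈ 4.31 m.

h ≈ 4.31 m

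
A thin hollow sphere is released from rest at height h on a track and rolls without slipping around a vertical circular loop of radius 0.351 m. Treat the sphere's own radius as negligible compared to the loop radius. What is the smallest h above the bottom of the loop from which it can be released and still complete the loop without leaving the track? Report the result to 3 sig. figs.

h_min ≈ 0.995 m

The moment of inertia is (2/3)MR², giving k ≡ I/(MR²) = 2/3.
At the top of the loop, the minimum-contact condition is Mg = Mv_top²/r, so v_top² = gr.
With ω = v/R, the kinetic energy at speed v is ½(1+k)Mv² = (5/6)Mv².
Energy conservation from release (height h) to the top (height 2r): Mgh = Mg(2r) + (5/6)M·gr.
Thus h_min = 2r + (1+k)r/2 = r(2 + 1.667/2) = 0.351 × 2.833 ≈ 0.995 m.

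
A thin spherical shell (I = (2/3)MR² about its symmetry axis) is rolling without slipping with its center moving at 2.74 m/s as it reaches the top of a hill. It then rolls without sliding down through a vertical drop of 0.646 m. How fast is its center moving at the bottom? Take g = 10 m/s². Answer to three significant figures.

v ≈ 3.91 m/s

The moment of inertia is (2/3)MR², giving k ≡ I/(MR²) = 2/3.
The rolling condition ω = v/R makes the rotational term ½I(v/R)² = ½kMv², so KE_total = ½(1+k)Mv² = (5/6)Mv².
Conserving energy between top and bottom: (5/6)Mv² = (5/6)Mv₀² + Mgh, hence v² = v₀² + 2gh/(1+k).
v = √(2.74² + 2×10×0.646/1.667) = √15.26 ≈ 3.91 m/s.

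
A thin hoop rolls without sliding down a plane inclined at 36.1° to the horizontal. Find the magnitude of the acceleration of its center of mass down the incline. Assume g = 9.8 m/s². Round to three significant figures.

With I = MR², the ratio k = I/(MR²) is 1.
Translational: Mg sinθ − f = Ma. Rotational about the CM: fR = Iα = kMRa, so f = kMa.
Eliminating f: Mg sinθ = (1+k)Ma, so a = g sinθ/(1+k) = 9.8 × sin36.1° / 2 ≈ 2.89 m/s².

a ≈ 2.89 m/s²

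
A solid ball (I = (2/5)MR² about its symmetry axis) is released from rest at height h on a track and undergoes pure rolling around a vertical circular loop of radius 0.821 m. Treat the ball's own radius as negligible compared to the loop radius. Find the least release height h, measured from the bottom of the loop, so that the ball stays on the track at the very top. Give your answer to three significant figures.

With I = (2/5)MR², the ratio k = I/(MR²) is 0.4.
At the top of the loop, the minimum-contact condition is Mg = Mv_top²/r, so v_top² = gr.
With ω = v/R, the kinetic energy at speed v is ½(1+k)Mv² = (7/10)Mv².
Energy conservation from release (height h) to the top (height 2r): Mgh = Mg(2r) + (7/10)M·gr.
Thus h_min = 2r + (1+k)r/2 = r(2 + 1.4/2) = 0.821 × 2.7 ≈ 2.22 m.

h_min ≈ 2.22 m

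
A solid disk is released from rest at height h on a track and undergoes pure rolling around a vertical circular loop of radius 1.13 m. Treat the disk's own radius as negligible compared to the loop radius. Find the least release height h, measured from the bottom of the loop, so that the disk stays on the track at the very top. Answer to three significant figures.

The moment of inertia is (1/2)MR², giving k ≡ I/(MR²) = 0.5.
At the top, contact is just lost when gravity alone supplies the centripetal force: Mg = Mv_top²/r, i.e. v_top² = gr.
With ω = v/R, the kinetic energy at speed v is ½(1+k)Mv² = (3/4)Mv².
Energy conservation from release (height h) to the top (height 2r): Mgh = Mg(2r) + (3/4)M·gr.
Thus h_min = 2r + (1+k)r/2 = r(2 + 1.5/2) = 1.13 × 2.75 ≈ 3.11 m.

h_min ≈ 3.11 m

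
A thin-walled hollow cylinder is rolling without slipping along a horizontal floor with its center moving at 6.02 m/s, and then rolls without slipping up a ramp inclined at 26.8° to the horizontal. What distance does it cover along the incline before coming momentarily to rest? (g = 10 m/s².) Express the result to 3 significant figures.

d ≈ 8.04 m

The moment of inertia is MR², giving k ≡ I/(MR²) = 1.
Rolling without slipping gives ω = v/R, so the total kinetic energy is ½Mv² + ½Iω² = ½(1+k)Mv² = Mv².
Setting this equal to Mgh gives the vertical rise h = (1+k)v₀²/(2g) = 2×6.02²/(2×10) = 3.624 m.
The distance along the slope is d = h/sinθ = 3.624/sin26.8° ≈ 8.04 m.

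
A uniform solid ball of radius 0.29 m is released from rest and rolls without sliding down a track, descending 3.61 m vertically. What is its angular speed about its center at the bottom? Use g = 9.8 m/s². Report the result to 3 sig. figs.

ω ≈ 24.5 rad/s

For this body I = (2/5)MR², i.e. k = I/(MR²) = 0.4.
Pure rolling means v = ωR; then KE = ½Mv² + ½I(v/R)² = ½(1+k)Mv² = (7/10)Mv².
Energy conservation Mgh = ½(1+k)Mv² gives v = √(2gh/(1+k)) = √(2 × 9.8 × 3.61 / 1.4) = 7.109 m/s.
Then ω = v/R = 7.109 / 0.29 ≈ 24.5 rad/s.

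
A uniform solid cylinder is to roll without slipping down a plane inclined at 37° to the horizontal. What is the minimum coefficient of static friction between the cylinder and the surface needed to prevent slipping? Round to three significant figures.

μ_min ≈ 0.251

With I = (1/2)MR², the ratio k = I/(MR²) is 0.5.
Newton's second law down the slope: Mg sinθ − f = Ma. The torque equation fR = Iα (with α = a/R) gives f = kMa.
These give a = g sinθ/(1+k) and the required friction f = kMg sinθ/(1+k).
The normal force is N = Mg cosθ, so μ_min = f/N = k tanθ/(1+k).
μ_min = 0.5 × tan37° / 1.5 ≈ 0.251.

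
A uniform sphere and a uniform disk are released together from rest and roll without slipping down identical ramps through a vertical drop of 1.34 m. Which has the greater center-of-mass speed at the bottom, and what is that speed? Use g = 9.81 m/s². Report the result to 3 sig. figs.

the uniform sphere, at v ≈ 4.33 m/s

For rolling without slipping, Mgh = ½(1+k)Mv² where k = I/(MR²), so v = √(2gh/(1+k)).
Uniform sphere: k = 0.4, giving v = √(2×9.81×1.34/1.4) = 4.333 m/s.
Uniform disk: k = 0.5, giving v = √(2×9.81×1.34/1.5) = 4.187 m/s.
The smaller k wins: the uniform sphere, at ≈ 4.33 m/s.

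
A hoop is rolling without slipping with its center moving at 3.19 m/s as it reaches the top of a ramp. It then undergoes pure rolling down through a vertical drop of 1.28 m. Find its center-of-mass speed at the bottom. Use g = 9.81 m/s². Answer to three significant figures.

Here I = MR², so the shape factor k = I/(MR²) = 1.
Since it rolls without slipping, ω = v/R and KE = ½Mv² + ½Iω² = ½(1+k)Mv² = Mv².
Energy conservation: Mv₀² + Mgh = Mv², so v² = v₀² + 2gh/(1+k).
v = √(3.19² + 2×9.81×1.28/2) = √22.73 ≈ 4.77 m/s.

v ≈ 4.77 m/s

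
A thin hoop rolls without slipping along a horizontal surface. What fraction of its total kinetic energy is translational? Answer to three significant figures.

fraction ≈ 0.500

With I = MR², the ratio k = I/(MR²) is 1.
With ω = v/R, KE_trans = ½Mv² and KE_rot = ½Iω² = ½kMv², so KE_total = ½(1+k)Mv².
The translational fraction is therefore 1/(1+k) = 1/2 ≈ 0.500.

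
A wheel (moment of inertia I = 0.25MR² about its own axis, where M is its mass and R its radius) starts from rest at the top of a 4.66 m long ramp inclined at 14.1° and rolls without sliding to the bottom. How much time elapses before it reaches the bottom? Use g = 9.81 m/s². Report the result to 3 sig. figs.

With I = 0.25MR², the ratio k = I/(MR²) is 0.25.
Newton's second law down the slope: Mg sinθ − f = Ma. The torque equation fR = Iα (with α = a/R) gives f = kMa.
Hence a = g sinθ/(1+k) = 9.81×sin14.1°/1.25 = 1.912 m/s².
Starting from rest, L = ½at², so t = √(2L/a) = √(2×4.66/1.912) ≈ 2.21 s.

t ≈ 2.21 s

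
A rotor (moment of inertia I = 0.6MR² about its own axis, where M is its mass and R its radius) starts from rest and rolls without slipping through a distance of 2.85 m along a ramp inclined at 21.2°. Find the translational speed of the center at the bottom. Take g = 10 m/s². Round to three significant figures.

The moment of inertia is 0.6MR², giving k ≡ I/(MR²) = 0.6.
Since it rolls without slipping, ω = v/R and KE = ½Mv² + ½Iω² = ½(1+k)Mv² = (4/5)Mv².
The vertical drop is h = L sinθ = 2.85 × sin21.2° = 1.031 m.
Setting Mgh = (4/5)Mv² gives v = √(2gh/(1+k)) = √(2·10·1.031/1.6) ≈ 3.59 m/s.

v ≈ 3.59 m/s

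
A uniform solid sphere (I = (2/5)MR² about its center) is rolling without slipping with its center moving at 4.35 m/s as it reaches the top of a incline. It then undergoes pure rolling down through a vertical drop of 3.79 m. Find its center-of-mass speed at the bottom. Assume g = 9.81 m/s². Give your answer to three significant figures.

For this body I = (2/5)MR², i.e. k = I/(MR²) = 0.4.
The rolling condition ω = v/R makes the rotational term ½I(v/R)² = ½kMv², so KE_total = ½(1+k)Mv² = (7/10)Mv².
Conserving energy between top and bottom: (7/10)Mv² = (7/10)Mv₀² + Mgh, hence v² = v₀² + 2gh/(1+k).
v = √(4.35² + 2×9.81×3.79/1.4) = √72.04 ≈ 8.49 m/s.

v ≈ 8.49 m/s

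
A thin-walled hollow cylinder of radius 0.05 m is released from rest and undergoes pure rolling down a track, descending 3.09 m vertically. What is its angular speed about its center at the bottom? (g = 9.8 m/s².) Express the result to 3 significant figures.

With I = MR², the ratio k = I/(MR²) is 1.
Rolling without slipping gives ω = v/R, so the total kinetic energy is ½Mv² + ½Iω² = ½(1+k)Mv² = Mv².
Energy conservation Mgh = ½(1+k)Mv² gives v = √(2gh/(1+k)) = √(2 × 9.8 × 3.09 / 2) = 5.503 m/s.
Then ω = v/R = 5.503 / 0.05 ≈ 110 rad/s.

ω ≈ 110 rad/s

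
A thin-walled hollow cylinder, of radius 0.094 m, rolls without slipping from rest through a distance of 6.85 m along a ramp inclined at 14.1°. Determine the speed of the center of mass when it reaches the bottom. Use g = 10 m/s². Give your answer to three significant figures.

Here I = MR², so the shape factor k = I/(MR²) = 1.
Rolling without slipping gives ω = v/R, so the total kinetic energy is ½Mv² + ½Iω² = ½(1+k)Mv² = Mv².
The vertical drop is h = L sinθ = 6.85 × sin14.1° = 1.669 m.
Energy conservation: Mgh = Mv², so v = √(2gh/(1+k)) = √(2 × 10 × 1.669 / 2) ≈ 4.09 m/s.

v ≈ 4.09 m/s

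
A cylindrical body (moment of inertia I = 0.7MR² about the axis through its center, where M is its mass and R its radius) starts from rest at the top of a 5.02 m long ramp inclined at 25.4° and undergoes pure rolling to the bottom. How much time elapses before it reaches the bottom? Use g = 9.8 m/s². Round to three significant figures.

t ≈ 2.02 s

With I = 0.7MR², the ratio k = I/(MR²) is 0.7.
Along the incline Mg sinθ − f = Ma, and torque about the center fR = Iα = kMR²(a/R) gives f = kMa.
Hence a = g sinθ/(1+k) = 9.8×sin25.4°/1.7 = 2.473 m/s².
Starting from rest, L = ½at², so t = √(2L/a) = √(2×5.02/2.473) ≈ 2.02 s.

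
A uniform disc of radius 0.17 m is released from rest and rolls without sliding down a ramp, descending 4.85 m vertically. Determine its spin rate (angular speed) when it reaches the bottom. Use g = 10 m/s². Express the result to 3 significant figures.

ω ≈ 47.3 rad/s

For this body I = (1/2)MR², i.e. k = I/(MR²) = 0.5.
Since it rolls without slipping, ω = v/R and KE = ½Mv² + ½Iω² = ½(1+k)Mv² = (3/4)Mv².
Energy conservation Mgh = ½(1+k)Mv² gives v = √(2gh/(1+k)) = √(2 × 10 × 4.85 / 1.5) = 8.042 m/s.
The angular speed follows from ω = v/R = 8.042/0.17 ≈ 47.3 rad/s.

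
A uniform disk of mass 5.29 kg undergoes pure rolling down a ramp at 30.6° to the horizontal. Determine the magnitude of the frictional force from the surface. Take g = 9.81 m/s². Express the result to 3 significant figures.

For this body I = (1/2)MR², i.e. k = I/(MR²) = 0.5.
Along the incline Mg sinθ − f = Ma, and torque about the center fR = Iα = kMR²(a/R) gives f = kMa.
Combining, a = g sinθ/(1+k) and f = kMa = kMg sinθ/(1+k).
f = 0.5 × 5.29 × 9.81 × sin30.6° / 1.5 ≈ 8.81 N.

f ≈ 8.81 N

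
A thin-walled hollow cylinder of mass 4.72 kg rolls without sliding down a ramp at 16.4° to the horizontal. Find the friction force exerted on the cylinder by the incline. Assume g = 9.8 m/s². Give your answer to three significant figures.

The moment of inertia is MR², giving k ≡ I/(MR²) = 1.
Translational: Mg sinθ − f = Ma. Rotational about the CM: fR = Iα = kMRa, so f = kMa.
Combining, a = g sinθ/(1+k) and f = kMa = kMg sinθ/(1+k).
f = 1 × 4.72 × 9.8 × sin16.4° / 2 ≈ 6.53 N.

f ≈ 6.53 N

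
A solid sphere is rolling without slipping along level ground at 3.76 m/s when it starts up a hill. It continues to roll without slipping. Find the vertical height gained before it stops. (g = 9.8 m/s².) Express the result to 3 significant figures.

With I = (2/5)MR², the ratio k = I/(MR²) is 0.4.
Rolling without slipping gives ω = v/R, so the total kinetic energy is ½Mv² + ½Iω² = ½(1+k)Mv² = (7/10)Mv².
All of this converts to potential energy at the highest point: (7/10)Mv₀² = Mgh.
Thus h = (1+k)v₀²/(2g) = 1.4 × 3.76² / (2 × 9.8) ≈ 1.01 m.

h ≈ 1.01 m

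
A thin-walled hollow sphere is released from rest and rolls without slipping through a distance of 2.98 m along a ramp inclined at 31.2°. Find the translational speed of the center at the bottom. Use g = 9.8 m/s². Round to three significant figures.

v ≈ 4.26 m/s

For this body I = (2/3)MR², i.e. k = I/(MR²) = 2/3.
Rolling without slipping gives ω = v/R, so the total kinetic energy is ½Mv² + ½Iω² = ½(1+k)Mv² = (5/6)Mv².
The vertical drop is h = L sinθ = 2.98 × sin31.2° = 1.544 m.
Energy conservation: Mgh = (5/6)Mv², so v = √(2gh/(1+k)) = √(2 × 9.8 × 1.544 / 1.667) ≈ 4.26 m/s.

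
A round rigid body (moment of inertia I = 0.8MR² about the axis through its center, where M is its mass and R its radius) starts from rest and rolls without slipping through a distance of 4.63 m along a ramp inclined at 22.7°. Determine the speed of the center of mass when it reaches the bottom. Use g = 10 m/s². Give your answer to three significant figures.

Here I = 0.8MR², so the shape factor k = I/(MR²) = 0.8.
The rolling condition ω = v/R makes the rotational term ½I(v/R)² = ½kMv², so KE_total = ½(1+k)Mv² = (9/10)Mv².
The vertical drop is h = L sinθ = 4.63 × sin22.7° = 1.787 m.
Setting Mgh = (9/10)Mv² gives v = √(2gh/(1+k)) = √(2·10·1.787/1.8) ≈ 4.46 m/s.

v ≈ 4.46 m/s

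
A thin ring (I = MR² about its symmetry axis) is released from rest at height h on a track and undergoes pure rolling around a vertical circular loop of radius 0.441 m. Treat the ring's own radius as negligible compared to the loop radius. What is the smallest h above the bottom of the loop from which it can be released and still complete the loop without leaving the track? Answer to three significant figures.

h_min ≈ 1.32 m

With I = MR², the ratio k = I/(MR²) is 1.
At the top, contact is just lost when gravity alone supplies the centripetal force: Mg = Mv_top²/r, i.e. v_top² = gr.
With ω = v/R, the kinetic energy at speed v is ½(1+k)Mv² = Mv².
Energy conservation from release (height h) to the top (height 2r): Mgh = Mg(2r) + M·gr.
Thus h_min = 2r + (1+k)r/2 = r(2 + 2/2) = 0.441 × 3 ≈ 1.32 m.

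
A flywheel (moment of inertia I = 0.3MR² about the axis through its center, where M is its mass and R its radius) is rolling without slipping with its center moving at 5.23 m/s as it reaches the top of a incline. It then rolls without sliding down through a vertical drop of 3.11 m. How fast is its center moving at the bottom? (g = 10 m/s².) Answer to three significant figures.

For this body I = 0.3MR², i.e. k = I/(MR²) = 0.3.
Rolling without slipping gives ω = v/R, so the total kinetic energy is ½Mv² + ½Iω² = ½(1+k)Mv² = (13/20)Mv².
Energy conservation: (13/20)Mv₀² + Mgh = (13/20)Mv², so v² = v₀² + 2gh/(1+k).
v = √(5.23² + 2×10×3.11/1.3) = √75.2 ≈ 8.67 m/s.

v ≈ 8.67 m/s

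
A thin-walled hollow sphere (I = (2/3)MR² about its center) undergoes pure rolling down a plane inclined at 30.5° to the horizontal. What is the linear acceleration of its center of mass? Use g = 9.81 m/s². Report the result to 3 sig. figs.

a ≈ 2.99 m/s²

For this body I = (2/3)MR², i.e. k = I/(MR²) = 2/3.
Translational: Mg sinθ − f = Ma. Rotational about the CM: fR = Iα = kMRa, so f = kMa.
Eliminating f: Mg sinθ = (1+k)Ma, so a = g sinθ/(1+k) = 9.81 × sin30.5° / 1.667 ≈ 2.99 m/s².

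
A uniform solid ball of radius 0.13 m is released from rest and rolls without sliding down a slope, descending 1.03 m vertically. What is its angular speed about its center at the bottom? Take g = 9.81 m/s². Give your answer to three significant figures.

Here I = (2/5)MR², so the shape factor k = I/(MR²) = 0.4.
Since it rolls without slipping, ω = v/R and KE = ½Mv² + ½Iω² = ½(1+k)Mv² = (7/10)Mv².
Energy conservation Mgh = ½(1+k)Mv² gives v = √(2gh/(1+k)) = √(2 × 9.81 × 1.03 / 1.4) = 3.799 m/s.
Then ω = v/R = 3.799 / 0.13 ≈ 29.2 rad/s.

ω ≈ 29.2 rad/s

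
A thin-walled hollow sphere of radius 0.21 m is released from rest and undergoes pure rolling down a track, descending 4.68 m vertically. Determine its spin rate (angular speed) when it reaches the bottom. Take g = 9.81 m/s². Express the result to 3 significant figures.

The moment of inertia is (2/3)MR², giving k ≡ I/(MR²) = 2/3.
Pure rolling means v = ωR; then KE = ½Mv² + ½I(v/R)² = ½(1+k)Mv² = (5/6)Mv².
Energy conservation Mgh = ½(1+k)Mv² gives v = √(2gh/(1+k)) = √(2 × 9.81 × 4.68 / 1.667) = 7.422 m/s.
The angular speed follows from ω = v/R = 7.422/0.21 ≈ 35.3 rad/s.

ω ≈ 35.3 rad/s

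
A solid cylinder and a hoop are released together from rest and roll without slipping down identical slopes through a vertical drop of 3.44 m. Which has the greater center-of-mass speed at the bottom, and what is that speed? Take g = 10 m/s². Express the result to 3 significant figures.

the solid cylinder, at v ≈ 6.77 m/s

For rolling without slipping, Mgh = ½(1+k)Mv² where k = I/(MR²), so v = √(2gh/(1+k)).
Solid cylinder: k = 0.5, giving v = √(2×10×3.44/1.5) = 6.772 m/s.
Hoop: k = 1, giving v = √(2×10×3.44/2) = 5.865 m/s.
The smaller k wins: the solid cylinder, at ≈ 6.77 m/s.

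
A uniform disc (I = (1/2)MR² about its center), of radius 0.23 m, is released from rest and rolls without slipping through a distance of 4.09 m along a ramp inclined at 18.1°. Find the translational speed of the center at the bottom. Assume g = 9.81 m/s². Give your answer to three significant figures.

For this body I = (1/2)MR², i.e. k = I/(MR²) = 0.5.
Rolling without slipping gives ω = v/R, so the total kinetic energy is ½Mv² + ½Iω² = ½(1+k)Mv² = (3/4)Mv².
The vertical drop is h = L sinθ = 4.09 × sin18.1° = 1.271 m.
Setting Mgh = (3/4)Mv² gives v = √(2gh/(1+k)) = √(2·9.81·1.271/1.5) ≈ 4.08 m/s.

v ≈ 4.08 m/s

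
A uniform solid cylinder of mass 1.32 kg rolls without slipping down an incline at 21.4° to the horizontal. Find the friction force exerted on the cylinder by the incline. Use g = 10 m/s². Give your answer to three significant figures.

Here I = (1/2)MR², so the shape factor k = I/(MR²) = 0.5.
Newton's second law down the slope: Mg sinθ − f = Ma. The torque equation fR = Iα (with α = a/R) gives f = kMa.
Combining, a = g sinθ/(1+k) and f = kMa = kMg sinθ/(1+k).
f = 0.5 × 1.32 × 10 × sin21.4° / 1.5 ≈ 1.61 N.

f ≈ 1.61 N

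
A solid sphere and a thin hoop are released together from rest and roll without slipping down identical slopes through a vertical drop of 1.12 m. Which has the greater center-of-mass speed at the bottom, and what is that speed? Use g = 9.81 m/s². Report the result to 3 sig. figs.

the solid sphere, at v ≈ 3.96 m/s

For rolling without slipping, Mgh = ½(1+k)Mv² where k = I/(MR²), so v = √(2gh/(1+k)).
Solid sphere: k = 0.4, giving v = √(2×9.81×1.12/1.4) = 3.962 m/s.
Thin hoop: k = 1, giving v = √(2×9.81×1.12/2) = 3.315 m/s.
The smaller k wins: the solid sphere, at ≈ 3.96 m/s.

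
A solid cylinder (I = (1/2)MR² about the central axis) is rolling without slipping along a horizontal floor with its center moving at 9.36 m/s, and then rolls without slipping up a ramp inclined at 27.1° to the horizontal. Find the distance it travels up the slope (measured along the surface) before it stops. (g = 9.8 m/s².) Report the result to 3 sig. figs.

With I = (1/2)MR², the ratio k = I/(MR²) is 0.5.
Since it rolls without slipping, ω = v/R and KE = ½Mv² + ½Iω² = ½(1+k)Mv² = (3/4)Mv².
Setting this equal to Mgh gives the vertical rise h = (1+k)v₀²/(2g) = 1.5×9.36²/(2×9.8) = 6.705 m.
Along the incline, d = h/sinθ = 6.705/sin27.1° ≈ 14.7 m.

d ≈ 14.7 m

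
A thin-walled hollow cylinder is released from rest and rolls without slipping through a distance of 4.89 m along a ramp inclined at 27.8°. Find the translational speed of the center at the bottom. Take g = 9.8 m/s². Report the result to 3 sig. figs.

Here I = MR², so the shape factor k = I/(MR²) = 1.
Rolling without slipping gives ω = v/R, so the total kinetic energy is ½Mv² + ½Iω² = ½(1+k)Mv² = Mv².
The vertical drop is h = L sinθ = 4.89 × sin27.8° = 2.281 m.
Setting Mgh = Mv² gives v = √(2gh/(1+k)) = √(2·9.8·2.281/2) ≈ 4.73 m/s.

v ≈ 4.73 m/s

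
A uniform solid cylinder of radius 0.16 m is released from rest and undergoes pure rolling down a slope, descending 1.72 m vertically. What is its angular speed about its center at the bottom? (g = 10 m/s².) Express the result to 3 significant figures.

For this body I = (1/2)MR², i.e. k = I/(MR²) = 0.5.
The rolling condition ω = v/R makes the rotational term ½I(v/R)² = ½kMv², so KE_total = ½(1+k)Mv² = (3/4)Mv².
Energy conservation Mgh = ½(1+k)Mv² gives v = √(2gh/(1+k)) = √(2 × 10 × 1.72 / 1.5) = 4.789 m/s.
The angular speed follows from ω = v/R = 4.789/0.16 ≈ 29.9 rad/s.

ω ≈ 29.9 rad/s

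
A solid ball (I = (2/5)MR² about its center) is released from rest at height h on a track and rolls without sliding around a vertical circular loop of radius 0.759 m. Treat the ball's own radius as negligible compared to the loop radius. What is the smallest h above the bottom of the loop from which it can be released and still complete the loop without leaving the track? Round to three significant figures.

h_min ≈ 2.05 m

Here I = (2/5)MR², so the shape factor k = I/(MR²) = 0.4.
At the top, contact is just lost when gravity alone supplies the centripetal force: Mg = Mv_top²/r, i.e. v_top² = gr.
With ω = v/R, the kinetic energy at speed v is ½(1+k)Mv² = (7/10)Mv².
Energy conservation from release (height h) to the top (height 2r): Mgh = Mg(2r) + (7/10)M·gr.
Thus h_min = 2r + (1+k)r/2 = r(2 + 1.4/2) = 0.759 × 2.7 ≈ 2.05 m.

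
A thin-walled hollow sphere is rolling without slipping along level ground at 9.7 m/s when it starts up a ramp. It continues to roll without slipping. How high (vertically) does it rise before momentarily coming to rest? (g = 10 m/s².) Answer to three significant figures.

With I = (2/3)MR², the ratio k = I/(MR²) is 2/3.
The rolling condition ω = v/R makes the rotational term ½I(v/R)² = ½kMv², so KE_total = ½(1+k)Mv² = (5/6)Mv².
At the top the kinetic energy is zero, so (5/6)Mv₀² = Mgh.
Thus h = (1+k)v₀²/(2g) = 1.667 × 9.7² / (2 × 10) ≈ 7.84 m.

h ≈ 7.84 m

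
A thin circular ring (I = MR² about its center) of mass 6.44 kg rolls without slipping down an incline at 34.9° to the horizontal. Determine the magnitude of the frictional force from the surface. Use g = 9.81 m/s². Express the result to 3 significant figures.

The moment of inertia is MR², giving k ≡ I/(MR²) = 1.
Along the incline Mg sinθ − f = Ma, and torque about the center fR = Iα = kMR²(a/R) gives f = kMa.
Combining, a = g sinθ/(1+k) and f = kMa = kMg sinθ/(1+k).
f = 1 × 6.44 × 9.81 × sin34.9° / 2 ≈ 18.1 N.

f ≈ 18.1 N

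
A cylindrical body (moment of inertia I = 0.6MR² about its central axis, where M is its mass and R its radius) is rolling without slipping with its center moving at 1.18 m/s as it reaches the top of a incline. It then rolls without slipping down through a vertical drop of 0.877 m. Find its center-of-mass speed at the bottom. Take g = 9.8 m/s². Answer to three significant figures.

Here I = 0.6MR², so the shape factor k = I/(MR²) = 0.6.
Pure rolling means v = ωR; then KE = ½Mv² + ½I(v/R)² = ½(1+k)Mv² = (4/5)Mv².
Energy conservation: (4/5)Mv₀² + Mgh = (4/5)Mv², so v² = v₀² + 2gh/(1+k).
v = √(1.18² + 2×9.8×0.877/1.6) = √12.14 ≈ 3.48 m/s.

v ≈ 3.48 m/s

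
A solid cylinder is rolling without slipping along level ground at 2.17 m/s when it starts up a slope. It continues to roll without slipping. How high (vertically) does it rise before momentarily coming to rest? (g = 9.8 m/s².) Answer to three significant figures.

h ≈ 0.360 m

The moment of inertia is (1/2)MR², giving k ≡ I/(MR²) = 0.5.
The rolling condition ω = v/R makes the rotational term ½I(v/R)² = ½kMv², so KE_total = ½(1+k)Mv² = (3/4)Mv².
All of this converts to potential energy at the highest point: (3/4)Mv₀² = Mgh.
Thus h = (1+k)v₀²/(2g) = 1.5 × 2.17² / (2 × 9.8) ≈ 0.360 m.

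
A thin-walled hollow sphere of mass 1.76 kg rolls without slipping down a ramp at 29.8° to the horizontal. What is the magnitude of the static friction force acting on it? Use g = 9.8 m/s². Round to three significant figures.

With I = (2/3)MR², the ratio k = I/(MR²) is 2/3.
Newton's second law down the slope: Mg sinθ − f = Ma. The torque equation fR = Iα (with α = a/R) gives f = kMa.
Combining, a = g sinθ/(1+k) and f = kMa = kMg sinθ/(1+k).
f = (2/3) × 1.76 × 9.8 × sin29.8° / 1.667 ≈ 3.43 N.

f ≈ 3.43 N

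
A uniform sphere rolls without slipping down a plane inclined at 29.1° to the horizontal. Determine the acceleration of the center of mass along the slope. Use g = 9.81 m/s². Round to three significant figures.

a ≈ 3.41 m/s²

The moment of inertia is (2/5)MR², giving k ≡ I/(MR²) = 0.4.
Newton's second law down the slope: Mg sinθ − f = Ma. The torque equation fR = Iα (with α = a/R) gives f = kMa.
Eliminating f: Mg sinθ = (1+k)Ma, so a = g sinθ/(1+k) = 9.81 × sin29.1° / 1.4 ≈ 3.41 m/s².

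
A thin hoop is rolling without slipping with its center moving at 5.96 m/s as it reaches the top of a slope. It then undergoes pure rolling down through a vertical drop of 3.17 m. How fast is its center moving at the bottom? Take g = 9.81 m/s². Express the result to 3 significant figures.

v ≈ 8.16 m/s

Here I = MR², so the shape factor k = I/(MR²) = 1.
Pure rolling means v = ωR; then KE = ½Mv² + ½I(v/R)² = ½(1+k)Mv² = Mv².
Conserving energy between top and bottom: Mv² = Mv₀² + Mgh, hence v² = v₀² + 2gh/(1+k).
v = √(5.96² + 2×9.81×3.17/2) = √66.62 ≈ 8.16 m/s.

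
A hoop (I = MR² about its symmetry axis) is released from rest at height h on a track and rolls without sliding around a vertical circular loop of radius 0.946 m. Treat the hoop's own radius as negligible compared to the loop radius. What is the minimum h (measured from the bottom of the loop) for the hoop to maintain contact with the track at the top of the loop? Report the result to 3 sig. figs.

h_min ≈ 2.84 m

The moment of inertia is MR², giving k ≡ I/(MR²) = 1.
At the top, contact is just lost when gravity alone supplies the centripetal force: Mg = Mv_top²/r, i.e. v_top² = gr.
With ω = v/R, the kinetic energy at speed v is ½(1+k)Mv² = Mv².
Energy conservation from release (height h) to the top (height 2r): Mgh = Mg(2r) + M·gr.
Thus h_min = 2r + (1+k)r/2 = r(2 + 2/2) = 0.946 × 3 ≈ 2.84 m.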